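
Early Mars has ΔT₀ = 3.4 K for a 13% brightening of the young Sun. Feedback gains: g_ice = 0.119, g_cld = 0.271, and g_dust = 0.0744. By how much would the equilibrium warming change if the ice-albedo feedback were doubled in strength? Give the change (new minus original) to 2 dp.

1.81 K

Original: g = 0.4644, ΔT = 3.4/(1−0.4644) = 6.3480 K.
With doubled ice-albedo: g' = 0.5834, ΔT' = 3.4/(1−0.5834) = 8.1613 K.
Change = 8.1613 − 6.3480 = 1.81 K.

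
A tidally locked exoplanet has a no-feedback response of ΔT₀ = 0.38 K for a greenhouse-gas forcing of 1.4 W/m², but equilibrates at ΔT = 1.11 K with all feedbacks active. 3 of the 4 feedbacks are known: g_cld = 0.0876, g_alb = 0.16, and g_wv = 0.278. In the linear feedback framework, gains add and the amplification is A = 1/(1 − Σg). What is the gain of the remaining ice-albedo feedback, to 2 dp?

Amplification A = ΔT/ΔT₀ = 1.11/0.38 = 2.921.
Total gain g = 1 − 1/A = 1 − 1/2.921 = 0.6577.
Known gains sum to 0.0876 + 0.16 + 0.278 = 0.5256.
g_ice = 0.6577 − 0.5256 = 0.13.

0.13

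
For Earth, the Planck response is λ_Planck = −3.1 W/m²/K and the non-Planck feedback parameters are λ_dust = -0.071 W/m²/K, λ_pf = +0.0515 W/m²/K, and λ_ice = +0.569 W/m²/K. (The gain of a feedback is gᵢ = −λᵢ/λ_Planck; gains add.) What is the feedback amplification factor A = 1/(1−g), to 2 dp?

Convert to gains: g_dust = -0.071/3.1 = -0.0229; g_pf = 0.0515/3.1 = 0.01661; g_ice = 0.569/3.1 = 0.1835.
Total gain g = 0.17721.
A = 1/(1 − 0.17721) = 1.22.

1.22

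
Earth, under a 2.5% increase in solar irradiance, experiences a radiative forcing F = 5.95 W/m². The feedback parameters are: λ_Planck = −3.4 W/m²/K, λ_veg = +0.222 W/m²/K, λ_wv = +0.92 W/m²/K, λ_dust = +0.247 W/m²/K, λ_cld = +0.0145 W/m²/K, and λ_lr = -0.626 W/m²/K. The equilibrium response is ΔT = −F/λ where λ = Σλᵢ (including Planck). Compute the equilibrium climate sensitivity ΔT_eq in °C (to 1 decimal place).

2.3 °C

Net feedback parameter λ = (−3.4) + (+0.222) + (+0.92) + (+0.247) + (+0.0145) + (-0.626) = -2.6225 W/m²/K.
ΔT = −F/λ = −5.95/(-2.6225) = 2.3 °C.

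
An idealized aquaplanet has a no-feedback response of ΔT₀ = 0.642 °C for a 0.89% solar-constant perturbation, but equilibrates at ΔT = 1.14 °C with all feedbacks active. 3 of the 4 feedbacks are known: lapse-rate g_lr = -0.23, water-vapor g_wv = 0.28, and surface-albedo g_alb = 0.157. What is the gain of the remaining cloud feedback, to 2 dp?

0.23

Amplification A = ΔT/ΔT₀ = 1.14/0.642 = 1.776.
Total gain g = 1 − 1/A = 1 − 1/1.776 = 0.4369.
Known gains sum to -0.23 + 0.28 + 0.157 = 0.207.
g_cld = 0.4369 − 0.207 = 0.23.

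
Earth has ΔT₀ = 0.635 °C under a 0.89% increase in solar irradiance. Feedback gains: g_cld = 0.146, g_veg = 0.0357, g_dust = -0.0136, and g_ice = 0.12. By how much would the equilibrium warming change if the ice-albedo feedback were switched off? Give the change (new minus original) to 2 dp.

Original: g = 0.2881, ΔT = 0.635/(1−0.2881) = 0.8920 °C.
Without ice-albedo: g' = 0.1681, ΔT' = 0.635/(1−0.1681) = 0.7633 °C.
Change = 0.7633 − 0.8920 = -0.13 °C.

-0.13 °C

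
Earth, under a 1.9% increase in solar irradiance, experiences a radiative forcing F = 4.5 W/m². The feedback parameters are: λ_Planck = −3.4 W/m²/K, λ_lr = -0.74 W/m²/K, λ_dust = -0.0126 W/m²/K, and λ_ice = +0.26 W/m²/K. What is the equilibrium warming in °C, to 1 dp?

Net feedback parameter λ = (−3.4) + (-0.74) + (-0.0126) + (+0.26) = -3.8926 W/m²/K.
ΔT = −F/λ = −4.5/(-3.8926) = 1.2 °C.

1.2 °C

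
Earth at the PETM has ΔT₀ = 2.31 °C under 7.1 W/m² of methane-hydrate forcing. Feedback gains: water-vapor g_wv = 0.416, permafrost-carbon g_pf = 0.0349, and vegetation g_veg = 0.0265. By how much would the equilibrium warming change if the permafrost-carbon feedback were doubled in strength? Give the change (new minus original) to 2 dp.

Original: g = 0.4774, ΔT = 2.31/(1−0.4774) = 4.4202 °C.
With doubled permafrost-carbon: g' = 0.5123, ΔT' = 2.31/(1−0.5123) = 4.7365 °C.
Change = 4.7365 − 4.4202 = 0.32 °C.

0.32 °C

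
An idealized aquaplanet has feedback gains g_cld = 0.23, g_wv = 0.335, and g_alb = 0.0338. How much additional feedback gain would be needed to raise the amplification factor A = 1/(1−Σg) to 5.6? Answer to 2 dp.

0.22

Current total gain = 0.5988.
Target gain for A = 5.6: g* = 1 − 1/5.6 = 0.8214.
Additional gain needed = 0.8214 − 0.5988 = 0.22.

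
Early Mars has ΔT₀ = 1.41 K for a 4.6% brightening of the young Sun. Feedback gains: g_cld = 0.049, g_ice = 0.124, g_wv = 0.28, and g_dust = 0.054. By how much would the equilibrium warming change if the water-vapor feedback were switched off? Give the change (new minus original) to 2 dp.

-1.04 K

Original: g = 0.507, ΔT = 1.41/(1−0.507) = 2.8600 K.
Without water-vapor: g' = 0.227, ΔT' = 1.41/(1−0.227) = 1.8241 K.
Change = 1.8241 − 2.8600 = -1.04 K.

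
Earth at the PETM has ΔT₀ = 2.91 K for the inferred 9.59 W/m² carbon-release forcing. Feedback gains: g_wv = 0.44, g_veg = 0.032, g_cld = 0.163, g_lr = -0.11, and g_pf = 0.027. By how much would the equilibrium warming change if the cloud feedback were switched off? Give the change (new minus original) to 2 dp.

-1.73 K

Original: g = 0.552, ΔT = 2.91/(1−0.552) = 6.4955 K.
Without cloud: g' = 0.389, ΔT' = 2.91/(1−0.389) = 4.7627 K.
Change = 4.7627 − 6.4955 = -1.73 K.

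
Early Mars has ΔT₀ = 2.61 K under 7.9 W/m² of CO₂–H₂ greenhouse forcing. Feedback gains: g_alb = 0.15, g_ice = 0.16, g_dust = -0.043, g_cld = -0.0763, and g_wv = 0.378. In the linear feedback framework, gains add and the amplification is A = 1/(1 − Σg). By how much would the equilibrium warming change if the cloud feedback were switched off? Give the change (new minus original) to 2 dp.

Original: g = 0.5687, ΔT = 2.61/(1−0.5687) = 6.0515 K.
Without cloud: g' = 0.645, ΔT' = 2.61/(1−0.645) = 7.3521 K.
Change = 7.3521 − 6.0515 = 1.30 K.

1.30 K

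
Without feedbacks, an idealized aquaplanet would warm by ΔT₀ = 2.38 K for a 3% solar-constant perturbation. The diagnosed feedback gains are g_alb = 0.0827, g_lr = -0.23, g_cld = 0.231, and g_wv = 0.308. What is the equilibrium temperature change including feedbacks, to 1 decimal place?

Total gain g = 0.0827 − 0.23 + 0.231 + 0.308 = 0.3917.
Amplification A = 1/(1 − 0.3917) = 1.644.
ΔT = 2.38 × 1.644 = 3.9 K.

3.9 K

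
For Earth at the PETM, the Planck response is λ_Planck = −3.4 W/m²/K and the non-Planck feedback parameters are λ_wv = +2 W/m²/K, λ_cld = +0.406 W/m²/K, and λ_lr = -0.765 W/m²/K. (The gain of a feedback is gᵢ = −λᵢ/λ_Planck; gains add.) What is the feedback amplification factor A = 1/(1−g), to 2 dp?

Convert to gains: g_wv = 2/3.4 = 0.5882; g_cld = 0.406/3.4 = 0.1194; g_lr = -0.765/3.4 = -0.225.
Total gain g = 0.4826.
A = 1/(1 − 0.4826) = 1.93.

1.93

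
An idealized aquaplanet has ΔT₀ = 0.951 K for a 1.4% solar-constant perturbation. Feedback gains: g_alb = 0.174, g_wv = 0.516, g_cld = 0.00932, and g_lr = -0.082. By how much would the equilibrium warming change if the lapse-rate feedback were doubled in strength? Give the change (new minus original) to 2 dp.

Original: g = 0.61732, ΔT = 0.951/(1−0.61732) = 2.4851 K.
With doubled lapse-rate: g' = 0.53532, ΔT' = 0.951/(1−0.53532) = 2.0466 K.
Change = 2.0466 − 2.4851 = -0.44 K.

-0.44 K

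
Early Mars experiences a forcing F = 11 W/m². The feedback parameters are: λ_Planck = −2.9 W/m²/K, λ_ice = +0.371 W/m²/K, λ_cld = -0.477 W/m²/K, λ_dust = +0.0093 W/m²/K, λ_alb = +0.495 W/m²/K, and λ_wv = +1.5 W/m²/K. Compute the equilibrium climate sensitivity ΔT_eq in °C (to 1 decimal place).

11.0 °C

Net feedback parameter λ = (−2.9) + (+0.371) + (-0.477) + (+0.0093) + (+0.495) + (+1.5) = -1.0017 W/m²/K.
ΔT = −F/λ = −11/(-1.0017) = 11.0 °C.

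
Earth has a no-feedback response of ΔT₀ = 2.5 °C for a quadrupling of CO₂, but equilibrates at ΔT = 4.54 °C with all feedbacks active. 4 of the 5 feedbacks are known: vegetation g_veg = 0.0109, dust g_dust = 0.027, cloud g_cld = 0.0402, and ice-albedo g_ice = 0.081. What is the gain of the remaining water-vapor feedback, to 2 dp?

Amplification A = ΔT/ΔT₀ = 4.54/2.5 = 1.816.
Total gain g = 1 − 1/A = 1 − 1/1.816 = 0.4493.
Known gains sum to 0.0109 + 0.027 + 0.0402 + 0.081 = 0.1591.
g_wv = 0.4493 − 0.1591 = 0.29.

0.29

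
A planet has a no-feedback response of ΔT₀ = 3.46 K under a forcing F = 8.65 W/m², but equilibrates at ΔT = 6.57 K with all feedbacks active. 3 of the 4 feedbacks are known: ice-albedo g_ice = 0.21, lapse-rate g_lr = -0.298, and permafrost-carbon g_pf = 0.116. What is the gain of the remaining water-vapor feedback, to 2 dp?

0.45

Amplification A = ΔT/ΔT₀ = 6.57/3.46 = 1.899.
Total gain g = 1 − 1/A = 1 − 1/1.899 = 0.4734.
Known gains sum to 0.21 − 0.298 + 0.116 = 0.028.
g_wv = 0.4734 − 0.028 = 0.45.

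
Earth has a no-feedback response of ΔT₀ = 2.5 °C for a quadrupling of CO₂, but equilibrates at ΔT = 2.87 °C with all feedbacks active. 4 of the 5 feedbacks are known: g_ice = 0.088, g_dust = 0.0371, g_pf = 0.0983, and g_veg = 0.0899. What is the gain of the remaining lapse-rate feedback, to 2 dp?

-0.18

Amplification A = ΔT/ΔT₀ = 2.87/2.5 = 1.148.
Total gain g = 1 − 1/A = 1 − 1/1.148 = 0.1289.
Known gains sum to 0.088 + 0.0371 + 0.0983 + 0.0899 = 0.3133.
g_lr = 0.1289 − 0.3133 = -0.18.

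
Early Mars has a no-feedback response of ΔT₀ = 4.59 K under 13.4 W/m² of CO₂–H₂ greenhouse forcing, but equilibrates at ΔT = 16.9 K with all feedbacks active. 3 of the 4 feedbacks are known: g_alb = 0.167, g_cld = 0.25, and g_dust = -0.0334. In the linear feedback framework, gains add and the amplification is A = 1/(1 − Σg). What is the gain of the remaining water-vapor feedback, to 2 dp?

Amplification A = ΔT/ΔT₀ = 16.9/4.59 = 3.682.
Total gain g = 1 − 1/A = 1 − 1/3.682 = 0.7284.
Known gains sum to 0.167 + 0.25 − 0.0334 = 0.3836.
g_wv = 0.7284 − 0.3836 = 0.34.

0.34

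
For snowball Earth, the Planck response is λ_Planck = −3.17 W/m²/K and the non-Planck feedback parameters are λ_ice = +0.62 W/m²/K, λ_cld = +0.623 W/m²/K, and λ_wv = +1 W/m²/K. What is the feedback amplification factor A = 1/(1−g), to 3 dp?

3.420

Convert to gains: g_ice = 0.62/3.17 = 0.1956; g_cld = 0.623/3.17 = 0.1965; g_wv = 1/3.17 = 0.3155.
Total gain g = 0.7076.
A = 1/(1 − 0.7076) = 3.420.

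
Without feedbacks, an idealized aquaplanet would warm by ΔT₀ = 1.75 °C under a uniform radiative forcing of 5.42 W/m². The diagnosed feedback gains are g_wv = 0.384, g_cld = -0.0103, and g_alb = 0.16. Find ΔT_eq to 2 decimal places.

3.75 °C

Total gain g = 0.384 − 0.0103 + 0.16 = 0.5337.
Amplification A = 1/(1 − 0.5337) = 2.145.
ΔT = 1.75 × 2.145 = 3.75 °C.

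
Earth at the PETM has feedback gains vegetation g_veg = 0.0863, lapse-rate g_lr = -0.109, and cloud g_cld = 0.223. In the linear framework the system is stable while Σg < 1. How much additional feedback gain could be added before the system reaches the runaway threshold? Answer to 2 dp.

Current total gain = 0.0863 − 0.109 + 0.223 = 0.2003.
Margin to runaway = 1 − 0.2003 = 0.80.

0.80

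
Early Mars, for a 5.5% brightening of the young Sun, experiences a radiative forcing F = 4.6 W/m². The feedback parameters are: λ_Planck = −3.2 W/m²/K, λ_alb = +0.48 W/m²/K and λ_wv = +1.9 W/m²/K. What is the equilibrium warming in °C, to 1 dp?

5.6 °C

Net feedback parameter λ = (−3.2) + (+0.48) + (+1.9) = -0.82 W/m²/K.
ΔT = −F/λ = −4.6/(-0.82) = 5.6 °C.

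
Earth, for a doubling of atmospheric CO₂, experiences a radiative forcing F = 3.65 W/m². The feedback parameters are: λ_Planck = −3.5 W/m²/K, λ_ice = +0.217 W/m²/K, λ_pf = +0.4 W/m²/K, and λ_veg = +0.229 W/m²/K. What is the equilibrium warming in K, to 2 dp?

Net feedback parameter λ = (−3.5) + (+0.217) + (+0.4) + (+0.229) = -2.654 W/m²/K.
ΔT = −F/λ = −3.65/(-2.654) = 1.38 K.

1.38 K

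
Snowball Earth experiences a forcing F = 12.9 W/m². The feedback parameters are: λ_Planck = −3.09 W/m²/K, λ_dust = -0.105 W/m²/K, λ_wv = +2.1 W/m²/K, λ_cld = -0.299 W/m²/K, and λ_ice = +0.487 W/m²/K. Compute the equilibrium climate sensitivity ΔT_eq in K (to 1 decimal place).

Net feedback parameter λ = (−3.09) + (-0.105) + (+2.1) + (-0.299) + (+0.487) = -0.907 W/m²/K.
ΔT = −F/λ = −12.9/(-0.907) = 14.2 K.

14.2 K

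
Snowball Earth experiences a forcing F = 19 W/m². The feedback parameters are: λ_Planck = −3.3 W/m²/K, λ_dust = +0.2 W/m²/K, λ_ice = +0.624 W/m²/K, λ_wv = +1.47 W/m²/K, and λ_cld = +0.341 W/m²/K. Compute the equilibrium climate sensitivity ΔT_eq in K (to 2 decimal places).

Net feedback parameter λ = (−3.3) + (+0.2) + (+0.624) + (+1.47) + (+0.341) = -0.665 W/m²/K.
ΔT = −F/λ = −19/(-0.665) = 28.57 K.

28.57 K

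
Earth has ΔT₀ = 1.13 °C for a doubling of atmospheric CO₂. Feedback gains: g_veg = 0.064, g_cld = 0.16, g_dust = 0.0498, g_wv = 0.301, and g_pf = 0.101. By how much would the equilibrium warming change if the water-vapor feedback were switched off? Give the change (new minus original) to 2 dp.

Original: g = 0.6758, ΔT = 1.13/(1−0.6758) = 3.4855 °C.
Without water-vapor: g' = 0.3748, ΔT' = 1.13/(1−0.3748) = 1.8074 °C.
Change = 1.8074 − 3.4855 = -1.68 °C.

-1.68 °C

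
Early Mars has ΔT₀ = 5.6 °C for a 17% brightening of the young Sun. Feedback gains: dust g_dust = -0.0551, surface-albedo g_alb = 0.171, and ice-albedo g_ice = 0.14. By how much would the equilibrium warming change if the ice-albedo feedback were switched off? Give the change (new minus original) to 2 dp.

Original: g = 0.2559, ΔT = 5.6/(1−0.2559) = 7.5259 °C.
Without ice-albedo: g' = 0.1159, ΔT' = 5.6/(1−0.1159) = 6.3341 °C.
Change = 6.3341 − 7.5259 = -1.19 °C.

-1.19 °C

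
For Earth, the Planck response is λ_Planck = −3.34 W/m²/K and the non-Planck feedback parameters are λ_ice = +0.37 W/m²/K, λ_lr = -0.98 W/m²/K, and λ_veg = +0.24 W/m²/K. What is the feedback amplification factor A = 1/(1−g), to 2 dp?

0.90

Convert to gains: g_ice = 0.37/3.34 = 0.1108; g_lr = -0.98/3.34 = -0.2934; g_veg = 0.24/3.34 = 0.07186.
Total gain g = -0.11074.
A = 1/(1 + 0.11074) = 0.90.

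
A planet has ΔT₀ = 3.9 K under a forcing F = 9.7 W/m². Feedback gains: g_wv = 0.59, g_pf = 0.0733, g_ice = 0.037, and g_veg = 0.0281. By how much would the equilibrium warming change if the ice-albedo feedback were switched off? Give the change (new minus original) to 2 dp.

Original: g = 0.7284, ΔT = 3.9/(1−0.7284) = 14.3594 K.
Without ice-albedo: g' = 0.6914, ΔT' = 3.9/(1−0.6914) = 12.6377 K.
Change = 12.6377 − 14.3594 = -1.72 K.

-1.72 K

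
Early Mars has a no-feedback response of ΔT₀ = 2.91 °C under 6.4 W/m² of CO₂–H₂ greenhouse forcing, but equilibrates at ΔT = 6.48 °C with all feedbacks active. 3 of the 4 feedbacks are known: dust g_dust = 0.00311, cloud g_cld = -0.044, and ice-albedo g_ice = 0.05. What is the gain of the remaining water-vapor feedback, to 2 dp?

Amplification A = ΔT/ΔT₀ = 6.48/2.91 = 2.227.
Total gain g = 1 − 1/A = 1 − 1/2.227 = 0.551.
Known gains sum to 0.00311 − 0.044 + 0.05 = 0.00911.
g_wv = 0.551 − 0.00911 = 0.54.

0.54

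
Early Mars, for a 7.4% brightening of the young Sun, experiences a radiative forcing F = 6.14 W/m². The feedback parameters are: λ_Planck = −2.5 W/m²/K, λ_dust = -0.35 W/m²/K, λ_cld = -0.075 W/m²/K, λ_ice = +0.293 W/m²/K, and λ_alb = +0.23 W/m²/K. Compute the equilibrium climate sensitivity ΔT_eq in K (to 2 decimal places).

2.56 K

Net feedback parameter λ = (−2.5) + (-0.35) + (-0.075) + (+0.293) + (+0.23) = -2.402 W/m²/K.
ΔT = −F/λ = −6.14/(-2.402) = 2.56 K.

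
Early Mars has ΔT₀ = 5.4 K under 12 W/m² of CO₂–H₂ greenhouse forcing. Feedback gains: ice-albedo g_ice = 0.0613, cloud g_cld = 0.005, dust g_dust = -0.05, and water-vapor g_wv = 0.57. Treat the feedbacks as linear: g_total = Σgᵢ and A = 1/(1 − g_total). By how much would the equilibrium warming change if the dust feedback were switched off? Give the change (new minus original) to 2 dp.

1.79 K

Original: g = 0.5863, ΔT = 5.4/(1−0.5863) = 13.0529 K.
Without dust: g' = 0.6363, ΔT' = 5.4/(1−0.6363) = 14.8474 K.
Change = 14.8474 − 13.0529 = 1.79 K.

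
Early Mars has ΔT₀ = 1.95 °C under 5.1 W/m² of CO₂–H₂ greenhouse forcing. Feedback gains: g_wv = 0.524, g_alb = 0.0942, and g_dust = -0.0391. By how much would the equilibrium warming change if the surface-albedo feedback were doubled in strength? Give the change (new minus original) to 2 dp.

1.34 °C

Original: g = 0.5791, ΔT = 1.95/(1−0.5791) = 4.6329 °C.
With doubled surface-albedo: g' = 0.6733, ΔT' = 1.95/(1−0.6733) = 5.9688 °C.
Change = 5.9688 − 4.6329 = 1.34 °C.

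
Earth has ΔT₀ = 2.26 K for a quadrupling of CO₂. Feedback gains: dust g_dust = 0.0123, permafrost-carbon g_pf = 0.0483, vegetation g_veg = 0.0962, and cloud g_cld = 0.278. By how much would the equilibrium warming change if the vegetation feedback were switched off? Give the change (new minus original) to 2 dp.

-0.58 K

Original: g = 0.4348, ΔT = 2.26/(1−0.4348) = 3.9986 K.
Without vegetation: g' = 0.3386, ΔT' = 2.26/(1−0.3386) = 3.4170 K.
Change = 3.4170 − 3.9986 = -0.58 K.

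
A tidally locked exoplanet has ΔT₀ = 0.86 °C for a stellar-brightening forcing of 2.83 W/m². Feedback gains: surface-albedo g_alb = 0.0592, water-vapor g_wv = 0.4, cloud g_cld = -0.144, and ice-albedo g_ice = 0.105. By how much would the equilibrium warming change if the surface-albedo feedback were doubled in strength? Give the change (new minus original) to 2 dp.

Original: g = 0.4202, ΔT = 0.86/(1−0.4202) = 1.4833 °C.
With doubled surface-albedo: g' = 0.4794, ΔT' = 0.86/(1−0.4794) = 1.6519 °C.
Change = 1.6519 − 1.4833 = 0.17 °C.

0.17 °C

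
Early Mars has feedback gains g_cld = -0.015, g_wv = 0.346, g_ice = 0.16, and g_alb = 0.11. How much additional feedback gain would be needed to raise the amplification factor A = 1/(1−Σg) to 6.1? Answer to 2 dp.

Current total gain = 0.601.
Target gain for A = 6.1: g* = 1 − 1/6.1 = 0.8361.
Additional gain needed = 0.8361 − 0.601 = 0.24.

0.24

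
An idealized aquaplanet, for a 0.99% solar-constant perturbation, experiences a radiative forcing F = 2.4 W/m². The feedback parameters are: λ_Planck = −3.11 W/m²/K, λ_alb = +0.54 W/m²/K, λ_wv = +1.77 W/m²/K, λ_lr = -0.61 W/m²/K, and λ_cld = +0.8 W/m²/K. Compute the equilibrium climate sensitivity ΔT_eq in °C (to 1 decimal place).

3.9 °C

Net feedback parameter λ = (−3.11) + (+0.54) + (+1.77) + (-0.61) + (+0.8) = -0.61 W/m²/K.
ΔT = −F/λ = −2.4/(-0.61) = 3.9 °C.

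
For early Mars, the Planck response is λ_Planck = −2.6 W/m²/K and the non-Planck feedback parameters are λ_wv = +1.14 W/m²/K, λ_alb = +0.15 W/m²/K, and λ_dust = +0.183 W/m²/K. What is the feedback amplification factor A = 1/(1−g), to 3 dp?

2.307

Convert to gains: g_wv = 1.14/2.6 = 0.4385; g_alb = 0.15/2.6 = 0.05769; g_dust = 0.183/2.6 = 0.07038.
Total gain g = 0.56657.
A = 1/(1 − 0.56657) = 2.307.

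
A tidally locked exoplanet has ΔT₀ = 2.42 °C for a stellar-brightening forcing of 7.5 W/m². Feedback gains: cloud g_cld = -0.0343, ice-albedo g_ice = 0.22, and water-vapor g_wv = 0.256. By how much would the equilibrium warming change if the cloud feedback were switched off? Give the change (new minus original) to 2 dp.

0.28 °C

Original: g = 0.4417, ΔT = 2.42/(1−0.4417) = 4.3346 °C.
Without cloud: g' = 0.476, ΔT' = 2.42/(1−0.476) = 4.6183 °C.
Change = 4.6183 − 4.3346 = 0.28 °C.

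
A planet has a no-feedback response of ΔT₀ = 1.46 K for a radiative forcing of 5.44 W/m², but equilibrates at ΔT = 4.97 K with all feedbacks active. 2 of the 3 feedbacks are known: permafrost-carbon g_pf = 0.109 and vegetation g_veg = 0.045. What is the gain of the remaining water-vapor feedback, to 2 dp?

0.55

Amplification A = ΔT/ΔT₀ = 4.97/1.46 = 3.404.
Total gain g = 1 − 1/A = 1 − 1/3.404 = 0.7062.
Known gains sum to 0.109 + 0.045 = 0.154.
g_wv = 0.7062 − 0.154 = 0.55.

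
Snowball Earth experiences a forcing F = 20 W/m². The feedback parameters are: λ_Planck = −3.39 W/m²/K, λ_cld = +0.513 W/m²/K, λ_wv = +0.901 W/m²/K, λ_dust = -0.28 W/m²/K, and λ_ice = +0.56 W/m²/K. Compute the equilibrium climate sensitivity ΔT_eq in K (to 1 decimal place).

Net feedback parameter λ = (−3.39) + (+0.513) + (+0.901) + (-0.28) + (+0.56) = -1.696 W/m²/K.
ΔT = −F/λ = −20/(-1.696) = 11.8 K.

11.8 K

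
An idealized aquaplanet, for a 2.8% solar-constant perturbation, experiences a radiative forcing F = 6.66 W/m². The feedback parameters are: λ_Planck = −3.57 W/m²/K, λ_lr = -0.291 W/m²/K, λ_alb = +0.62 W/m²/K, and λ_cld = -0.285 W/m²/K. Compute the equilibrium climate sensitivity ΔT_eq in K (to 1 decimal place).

1.9 K

Net feedback parameter λ = (−3.57) + (-0.291) + (+0.62) + (-0.285) = -3.526 W/m²/K.
ΔT = −F/λ = −6.66/(-3.526) = 1.9 K.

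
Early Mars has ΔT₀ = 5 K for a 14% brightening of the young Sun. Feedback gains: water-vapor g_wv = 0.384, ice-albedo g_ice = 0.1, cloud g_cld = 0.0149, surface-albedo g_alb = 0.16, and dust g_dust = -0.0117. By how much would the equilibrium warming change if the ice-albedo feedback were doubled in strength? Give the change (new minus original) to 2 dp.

5.61 K

Original: g = 0.6472, ΔT = 5/(1−0.6472) = 14.1723 K.
With doubled ice-albedo: g' = 0.7472, ΔT' = 5/(1−0.7472) = 19.7785 K.
Change = 19.7785 − 14.1723 = 5.61 K.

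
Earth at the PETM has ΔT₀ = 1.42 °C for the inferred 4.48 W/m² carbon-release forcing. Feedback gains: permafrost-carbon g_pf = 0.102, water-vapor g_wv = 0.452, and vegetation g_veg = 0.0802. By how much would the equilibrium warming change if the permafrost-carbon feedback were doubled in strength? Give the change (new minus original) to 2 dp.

1.50 °C

Original: g = 0.6342, ΔT = 1.42/(1−0.6342) = 3.8819 °C.
With doubled permafrost-carbon: g' = 0.7362, ΔT' = 1.42/(1−0.7362) = 5.3829 °C.
Change = 5.3829 − 3.8819 = 1.50 °C.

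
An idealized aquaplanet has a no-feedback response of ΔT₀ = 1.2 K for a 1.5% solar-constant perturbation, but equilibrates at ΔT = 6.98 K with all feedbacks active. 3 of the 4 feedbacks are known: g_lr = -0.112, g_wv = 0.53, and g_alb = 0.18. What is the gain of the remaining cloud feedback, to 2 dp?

Amplification A = ΔT/ΔT₀ = 6.98/1.2 = 5.817.
Total gain g = 1 − 1/A = 1 − 1/5.817 = 0.8281.
Known gains sum to -0.112 + 0.53 + 0.18 = 0.598.
g_cld = 0.8281 − 0.598 = 0.23.

0.23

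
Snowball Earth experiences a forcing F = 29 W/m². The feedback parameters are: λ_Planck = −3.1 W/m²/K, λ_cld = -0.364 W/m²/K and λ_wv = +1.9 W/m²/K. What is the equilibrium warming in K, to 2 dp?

Net feedback parameter λ = (−3.1) + (-0.364) + (+1.9) = -1.564 W/m²/K.
ΔT = −F/λ = −29/(-1.564) = 18.54 K.

18.54 K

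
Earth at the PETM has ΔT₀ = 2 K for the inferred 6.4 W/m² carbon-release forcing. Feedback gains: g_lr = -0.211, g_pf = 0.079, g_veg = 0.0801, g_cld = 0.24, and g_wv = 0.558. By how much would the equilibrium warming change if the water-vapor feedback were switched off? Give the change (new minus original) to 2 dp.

-5.41 K

Original: g = 0.7461, ΔT = 2/(1−0.7461) = 7.8771 K.
Without water-vapor: g' = 0.1881, ΔT' = 2/(1−0.1881) = 2.4634 K.
Change = 2.4634 − 7.8771 = -5.41 K.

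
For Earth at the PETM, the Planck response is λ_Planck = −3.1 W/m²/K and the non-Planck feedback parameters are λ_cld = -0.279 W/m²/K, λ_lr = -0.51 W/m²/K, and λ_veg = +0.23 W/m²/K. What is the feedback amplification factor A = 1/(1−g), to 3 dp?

Convert to gains: g_cld = -0.279/3.1 = -0.09; g_lr = -0.51/3.1 = -0.1645; g_veg = 0.23/3.1 = 0.07419.
Total gain g = -0.18031.
A = 1/(1 + 0.18031) = 0.847.

0.847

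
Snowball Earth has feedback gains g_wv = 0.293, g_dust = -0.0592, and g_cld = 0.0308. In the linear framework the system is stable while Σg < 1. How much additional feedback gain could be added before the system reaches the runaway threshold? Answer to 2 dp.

Current total gain = 0.293 − 0.0592 + 0.0308 = 0.2646.
Margin to runaway = 1 − 0.2646 = 0.74.

0.74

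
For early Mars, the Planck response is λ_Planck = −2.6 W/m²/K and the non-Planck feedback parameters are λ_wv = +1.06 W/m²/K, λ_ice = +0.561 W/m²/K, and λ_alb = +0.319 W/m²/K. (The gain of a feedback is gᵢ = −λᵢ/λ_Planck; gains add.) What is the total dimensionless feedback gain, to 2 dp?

0.75

Convert to gains: g_wv = 1.06/2.6 = 0.4077; g_ice = 0.561/2.6 = 0.2158; g_alb = 0.319/2.6 = 0.1227.
Total gain g = 0.7462.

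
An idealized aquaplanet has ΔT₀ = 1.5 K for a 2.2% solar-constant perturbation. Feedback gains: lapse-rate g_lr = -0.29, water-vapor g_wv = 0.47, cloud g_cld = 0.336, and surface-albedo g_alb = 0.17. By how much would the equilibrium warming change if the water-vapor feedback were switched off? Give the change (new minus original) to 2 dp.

Original: g = 0.686, ΔT = 1.5/(1−0.686) = 4.7771 K.
Without water-vapor: g' = 0.216, ΔT' = 1.5/(1−0.216) = 1.9133 K.
Change = 1.9133 − 4.7771 = -2.86 K.

-2.86 K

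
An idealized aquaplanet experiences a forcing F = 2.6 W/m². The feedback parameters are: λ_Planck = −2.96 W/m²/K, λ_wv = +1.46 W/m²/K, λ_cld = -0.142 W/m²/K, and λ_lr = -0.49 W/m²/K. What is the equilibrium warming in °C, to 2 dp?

Net feedback parameter λ = (−2.96) + (+1.46) + (-0.142) + (-0.49) = -2.132 W/m²/K.
ΔT = −F/λ = −2.6/(-2.132) = 1.22 °C.

1.22 °C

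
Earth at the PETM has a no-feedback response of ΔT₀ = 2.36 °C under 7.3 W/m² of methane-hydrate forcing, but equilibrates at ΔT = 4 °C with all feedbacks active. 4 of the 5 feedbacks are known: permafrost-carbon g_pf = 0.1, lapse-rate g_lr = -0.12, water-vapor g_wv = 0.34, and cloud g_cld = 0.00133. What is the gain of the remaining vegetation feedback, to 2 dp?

0.09

Amplification A = ΔT/ΔT₀ = 4/2.36 = 1.695.
Total gain g = 1 − 1/A = 1 − 1/1.695 = 0.41.
Known gains sum to 0.1 − 0.12 + 0.34 + 0.00133 = 0.32133.
g_veg = 0.41 − 0.32133 = 0.09.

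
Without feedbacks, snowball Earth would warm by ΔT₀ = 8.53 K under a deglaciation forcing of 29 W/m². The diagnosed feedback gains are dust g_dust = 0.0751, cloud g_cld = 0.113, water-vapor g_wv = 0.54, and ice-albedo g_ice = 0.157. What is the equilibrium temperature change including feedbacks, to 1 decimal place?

74.2 K

Total gain g = 0.0751 + 0.113 + 0.54 + 0.157 = 0.8851.
Amplification A = 1/(1 − 0.8851) = 8.703.
ΔT = 8.53 × 8.703 = 74.2 K.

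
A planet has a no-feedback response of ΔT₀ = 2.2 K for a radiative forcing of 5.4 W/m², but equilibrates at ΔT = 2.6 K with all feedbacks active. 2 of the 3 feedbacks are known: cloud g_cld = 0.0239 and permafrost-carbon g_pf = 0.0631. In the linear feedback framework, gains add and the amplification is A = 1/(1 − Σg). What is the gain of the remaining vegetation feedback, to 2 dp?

0.07

Amplification A = ΔT/ΔT₀ = 2.6/2.2 = 1.182.
Total gain g = 1 − 1/A = 1 − 1/1.182 = 0.154.
Known gains sum to 0.0239 + 0.0631 = 0.087.
g_veg = 0.154 − 0.087 = 0.07.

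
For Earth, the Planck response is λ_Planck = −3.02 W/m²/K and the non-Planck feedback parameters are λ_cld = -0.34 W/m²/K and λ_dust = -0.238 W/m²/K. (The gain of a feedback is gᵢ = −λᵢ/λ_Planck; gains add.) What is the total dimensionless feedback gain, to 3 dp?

-0.191

Convert to gains: g_cld = -0.34/3.02 = -0.1126; g_dust = -0.238/3.02 = -0.07881.
Total gain g = -0.19141.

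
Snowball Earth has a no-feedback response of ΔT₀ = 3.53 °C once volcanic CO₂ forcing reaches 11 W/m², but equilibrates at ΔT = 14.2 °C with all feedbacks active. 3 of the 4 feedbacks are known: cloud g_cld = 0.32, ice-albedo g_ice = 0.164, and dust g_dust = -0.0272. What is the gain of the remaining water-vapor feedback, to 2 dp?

0.29

Amplification A = ΔT/ΔT₀ = 14.2/3.53 = 4.023.
Total gain g = 1 − 1/A = 1 − 1/4.023 = 0.7514.
Known gains sum to 0.32 + 0.164 − 0.0272 = 0.4568.
g_wv = 0.7514 − 0.4568 = 0.29.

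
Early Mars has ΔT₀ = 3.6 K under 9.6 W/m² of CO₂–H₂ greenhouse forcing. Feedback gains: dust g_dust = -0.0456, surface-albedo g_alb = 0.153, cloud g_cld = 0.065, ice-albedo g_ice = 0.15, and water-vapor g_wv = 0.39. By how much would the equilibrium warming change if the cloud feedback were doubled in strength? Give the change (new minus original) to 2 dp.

3.66 K

Original: g = 0.7124, ΔT = 3.6/(1−0.7124) = 12.5174 K.
With doubled cloud: g' = 0.7774, ΔT' = 3.6/(1−0.7774) = 16.1725 K.
Change = 16.1725 − 12.5174 = 3.66 K.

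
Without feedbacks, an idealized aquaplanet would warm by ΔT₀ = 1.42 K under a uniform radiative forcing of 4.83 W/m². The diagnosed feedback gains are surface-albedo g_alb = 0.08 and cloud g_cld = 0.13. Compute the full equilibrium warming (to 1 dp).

Total gain g = 0.08 + 0.13 = 0.21.
Amplification A = 1/(1 − 0.21) = 1.266.
ΔT = 1.42 × 1.266 = 1.8 K.

1.8 K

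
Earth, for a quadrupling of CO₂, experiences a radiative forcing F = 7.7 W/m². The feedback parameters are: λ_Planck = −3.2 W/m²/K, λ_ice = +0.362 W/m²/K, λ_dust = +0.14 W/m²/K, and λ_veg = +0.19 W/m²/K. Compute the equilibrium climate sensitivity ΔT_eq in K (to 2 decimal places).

Net feedback parameter λ = (−3.2) + (+0.362) + (+0.14) + (+0.19) = -2.508 W/m²/K.
ΔT = −F/λ = −7.7/(-2.508) = 3.07 K.

3.07 K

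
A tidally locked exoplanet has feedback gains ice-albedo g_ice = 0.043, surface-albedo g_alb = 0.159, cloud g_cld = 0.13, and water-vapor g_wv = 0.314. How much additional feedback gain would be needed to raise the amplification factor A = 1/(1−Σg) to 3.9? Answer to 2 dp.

Current total gain = 0.646.
Target gain for A = 3.9: g* = 1 − 1/3.9 = 0.7436.
Additional gain needed = 0.7436 − 0.646 = 0.10.

0.10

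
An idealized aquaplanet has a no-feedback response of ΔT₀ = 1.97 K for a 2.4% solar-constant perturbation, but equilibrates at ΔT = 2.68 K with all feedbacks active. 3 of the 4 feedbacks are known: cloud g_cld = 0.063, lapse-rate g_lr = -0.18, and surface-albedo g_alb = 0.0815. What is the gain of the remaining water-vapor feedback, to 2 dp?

0.30

Amplification A = ΔT/ΔT₀ = 2.68/1.97 = 1.36.
Total gain g = 1 − 1/A = 1 − 1/1.36 = 0.2647.
Known gains sum to 0.063 − 0.18 + 0.0815 = -0.0355.
g_wv = 0.2647 + 0.0355 = 0.30.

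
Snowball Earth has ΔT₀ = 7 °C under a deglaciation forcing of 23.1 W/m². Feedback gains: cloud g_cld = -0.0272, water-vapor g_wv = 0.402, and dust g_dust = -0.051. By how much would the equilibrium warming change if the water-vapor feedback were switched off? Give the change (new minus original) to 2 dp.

-3.86 °C

Original: g = 0.3238, ΔT = 7/(1−0.3238) = 10.3520 °C.
Without water-vapor: g' = -0.0782, ΔT' = 7/(1+0.0782) = 6.4923 °C.
Change = 6.4923 − 10.3520 = -3.86 °C.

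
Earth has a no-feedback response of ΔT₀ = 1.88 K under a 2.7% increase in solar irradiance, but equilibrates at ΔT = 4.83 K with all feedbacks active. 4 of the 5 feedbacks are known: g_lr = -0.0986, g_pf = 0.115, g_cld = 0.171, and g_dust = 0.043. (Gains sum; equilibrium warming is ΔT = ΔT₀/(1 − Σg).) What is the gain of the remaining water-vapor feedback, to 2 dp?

0.38

Amplification A = ΔT/ΔT₀ = 4.83/1.88 = 2.569.
Total gain g = 1 − 1/A = 1 − 1/2.569 = 0.6107.
Known gains sum to -0.0986 + 0.115 + 0.171 + 0.043 = 0.2304.
g_wv = 0.6107 − 0.2304 = 0.38.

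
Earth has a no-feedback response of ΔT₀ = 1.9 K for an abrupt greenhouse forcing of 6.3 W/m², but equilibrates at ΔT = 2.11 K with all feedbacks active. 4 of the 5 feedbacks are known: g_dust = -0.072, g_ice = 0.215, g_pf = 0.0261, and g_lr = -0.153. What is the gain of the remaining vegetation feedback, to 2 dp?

0.08

Amplification A = ΔT/ΔT₀ = 2.11/1.9 = 1.111.
Total gain g = 1 − 1/A = 1 − 1/1.111 = 0.09991.
Known gains sum to -0.072 + 0.215 + 0.0261 − 0.153 = 0.0161.
g_veg = 0.09991 − 0.0161 = 0.08.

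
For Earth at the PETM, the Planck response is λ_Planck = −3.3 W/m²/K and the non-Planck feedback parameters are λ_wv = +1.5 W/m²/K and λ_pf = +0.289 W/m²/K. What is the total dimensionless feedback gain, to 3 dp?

Convert to gains: g_wv = 1.5/3.3 = 0.4545; g_pf = 0.289/3.3 = 0.08758.
Total gain g = 0.54208.

0.542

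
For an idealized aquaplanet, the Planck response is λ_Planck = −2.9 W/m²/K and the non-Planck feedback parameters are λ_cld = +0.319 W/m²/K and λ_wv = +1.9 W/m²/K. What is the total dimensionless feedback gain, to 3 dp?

0.765

Convert to gains: g_cld = 0.319/2.9 = 0.11; g_wv = 1.9/2.9 = 0.6552.
Total gain g = 0.7652.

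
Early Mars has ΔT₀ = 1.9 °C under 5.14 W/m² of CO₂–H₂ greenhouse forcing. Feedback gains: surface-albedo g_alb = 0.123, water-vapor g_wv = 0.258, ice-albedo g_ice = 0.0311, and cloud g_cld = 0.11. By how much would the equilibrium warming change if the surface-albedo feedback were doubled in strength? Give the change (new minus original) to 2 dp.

1.38 °C

Original: g = 0.5221, ΔT = 1.9/(1−0.5221) = 3.9757 °C.
With doubled surface-albedo: g' = 0.6451, ΔT' = 1.9/(1−0.6451) = 5.3536 °C.
Change = 5.3536 − 3.9757 = 1.38 °C.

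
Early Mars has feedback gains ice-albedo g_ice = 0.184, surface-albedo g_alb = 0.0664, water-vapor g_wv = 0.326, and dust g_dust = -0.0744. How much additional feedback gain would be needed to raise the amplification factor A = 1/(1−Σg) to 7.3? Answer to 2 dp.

Current total gain = 0.502.
Target gain for A = 7.3: g* = 1 − 1/7.3 = 0.863.
Additional gain needed = 0.863 − 0.502 = 0.36.

0.36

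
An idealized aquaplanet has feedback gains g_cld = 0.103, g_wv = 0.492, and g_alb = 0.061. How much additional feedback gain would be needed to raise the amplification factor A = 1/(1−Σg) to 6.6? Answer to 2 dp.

Current total gain = 0.656.
Target gain for A = 6.6: g* = 1 − 1/6.6 = 0.8485.
Additional gain needed = 0.8485 − 0.656 = 0.19.

0.19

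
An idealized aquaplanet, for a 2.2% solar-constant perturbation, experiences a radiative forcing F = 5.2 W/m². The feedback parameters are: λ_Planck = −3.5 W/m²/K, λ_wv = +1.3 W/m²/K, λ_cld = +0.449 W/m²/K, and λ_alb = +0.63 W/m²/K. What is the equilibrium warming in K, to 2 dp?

Net feedback parameter λ = (−3.5) + (+1.3) + (+0.449) + (+0.63) = -1.121 W/m²/K.
ΔT = −F/λ = −5.2/(-1.121) = 4.64 K.

4.64 K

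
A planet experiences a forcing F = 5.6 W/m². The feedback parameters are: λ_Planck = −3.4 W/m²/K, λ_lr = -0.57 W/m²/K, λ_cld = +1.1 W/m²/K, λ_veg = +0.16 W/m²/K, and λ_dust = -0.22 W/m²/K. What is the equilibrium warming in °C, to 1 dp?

1.9 °C

Net feedback parameter λ = (−3.4) + (-0.57) + (+1.1) + (+0.16) + (-0.22) = -2.93 W/m²/K.
ΔT = −F/λ = −5.6/(-2.93) = 1.9 °C.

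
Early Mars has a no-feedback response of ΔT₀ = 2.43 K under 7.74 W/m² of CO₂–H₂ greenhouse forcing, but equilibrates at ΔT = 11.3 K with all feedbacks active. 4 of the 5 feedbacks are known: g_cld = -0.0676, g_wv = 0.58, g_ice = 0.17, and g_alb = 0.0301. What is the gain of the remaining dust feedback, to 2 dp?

0.07

Amplification A = ΔT/ΔT₀ = 11.3/2.43 = 4.65.
Total gain g = 1 − 1/A = 1 − 1/4.65 = 0.7849.
Known gains sum to -0.0676 + 0.58 + 0.17 + 0.0301 = 0.7125.
g_dust = 0.7849 − 0.7125 = 0.07.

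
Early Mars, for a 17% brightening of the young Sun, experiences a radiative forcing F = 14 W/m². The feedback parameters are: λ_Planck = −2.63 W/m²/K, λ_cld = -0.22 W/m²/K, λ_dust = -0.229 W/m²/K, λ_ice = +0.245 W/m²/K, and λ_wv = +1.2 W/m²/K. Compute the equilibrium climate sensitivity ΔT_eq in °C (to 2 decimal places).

Net feedback parameter λ = (−2.63) + (-0.22) + (-0.229) + (+0.245) + (+1.2) = -1.634 W/m²/K.
ΔT = −F/λ = −14/(-1.634) = 8.57 °C.

8.57 °C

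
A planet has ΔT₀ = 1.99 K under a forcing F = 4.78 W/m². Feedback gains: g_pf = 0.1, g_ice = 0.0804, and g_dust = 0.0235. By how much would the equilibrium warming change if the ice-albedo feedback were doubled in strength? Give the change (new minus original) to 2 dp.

Original: g = 0.2039, ΔT = 1.99/(1−0.2039) = 2.4997 K.
With doubled ice-albedo: g' = 0.2843, ΔT' = 1.99/(1−0.2843) = 2.7805 K.
Change = 2.7805 − 2.4997 = 0.28 K.

0.28 K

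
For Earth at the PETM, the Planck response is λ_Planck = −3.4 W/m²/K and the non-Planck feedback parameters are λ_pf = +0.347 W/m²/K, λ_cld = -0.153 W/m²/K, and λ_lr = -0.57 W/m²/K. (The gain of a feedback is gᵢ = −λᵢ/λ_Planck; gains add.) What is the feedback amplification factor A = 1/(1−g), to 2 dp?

Convert to gains: g_pf = 0.347/3.4 = 0.1021; g_cld = -0.153/3.4 = -0.045; g_lr = -0.57/3.4 = -0.1676.
Total gain g = -0.1105.
A = 1/(1 + 0.1105) = 0.90.

0.90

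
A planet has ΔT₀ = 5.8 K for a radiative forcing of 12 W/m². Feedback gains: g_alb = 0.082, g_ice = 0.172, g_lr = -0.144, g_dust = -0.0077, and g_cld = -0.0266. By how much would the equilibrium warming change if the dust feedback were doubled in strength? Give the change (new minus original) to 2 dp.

Original: g = 0.0757, ΔT = 5.8/(1−0.0757) = 6.2750 K.
With doubled dust: g' = 0.068, ΔT' = 5.8/(1−0.068) = 6.2232 K.
Change = 6.2232 − 6.2750 = -0.05 K.

-0.05 K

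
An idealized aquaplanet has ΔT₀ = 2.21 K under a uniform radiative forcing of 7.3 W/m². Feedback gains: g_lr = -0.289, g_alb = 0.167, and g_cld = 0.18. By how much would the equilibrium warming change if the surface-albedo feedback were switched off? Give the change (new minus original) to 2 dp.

-0.35 K

Original: g = 0.058, ΔT = 2.21/(1−0.058) = 2.3461 K.
Without surface-albedo: g' = -0.109, ΔT' = 2.21/(1+0.109) = 1.9928 K.
Change = 1.9928 − 2.3461 = -0.35 K.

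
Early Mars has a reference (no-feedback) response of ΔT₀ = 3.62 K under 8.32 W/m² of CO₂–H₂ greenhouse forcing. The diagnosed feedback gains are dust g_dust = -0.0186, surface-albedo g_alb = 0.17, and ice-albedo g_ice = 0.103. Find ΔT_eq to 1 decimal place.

Total gain g = -0.0186 + 0.17 + 0.103 = 0.2544.
Amplification A = 1/(1 − 0.2544) = 1.341.
ΔT = 3.62 × 1.341 = 4.9 K.

4.9 K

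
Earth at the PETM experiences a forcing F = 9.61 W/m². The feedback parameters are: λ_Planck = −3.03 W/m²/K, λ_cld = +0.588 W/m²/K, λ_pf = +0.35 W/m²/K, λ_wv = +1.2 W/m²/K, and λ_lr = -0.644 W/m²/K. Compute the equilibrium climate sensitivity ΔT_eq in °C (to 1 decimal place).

Net feedback parameter λ = (−3.03) + (+0.588) + (+0.35) + (+1.2) + (-0.644) = -1.536 W/m²/K.
ΔT = −F/λ = −9.61/(-1.536) = 6.3 °C.

6.3 °C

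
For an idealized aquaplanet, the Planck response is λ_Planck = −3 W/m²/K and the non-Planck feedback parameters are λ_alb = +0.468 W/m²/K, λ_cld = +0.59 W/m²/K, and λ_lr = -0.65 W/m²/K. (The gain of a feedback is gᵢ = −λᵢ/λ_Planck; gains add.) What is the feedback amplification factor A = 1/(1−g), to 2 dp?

1.16

Convert to gains: g_alb = 0.468/3 = 0.156; g_cld = 0.59/3 = 0.1967; g_lr = -0.65/3 = -0.2167.
Total gain g = 0.136.
A = 1/(1 − 0.136) = 1.16.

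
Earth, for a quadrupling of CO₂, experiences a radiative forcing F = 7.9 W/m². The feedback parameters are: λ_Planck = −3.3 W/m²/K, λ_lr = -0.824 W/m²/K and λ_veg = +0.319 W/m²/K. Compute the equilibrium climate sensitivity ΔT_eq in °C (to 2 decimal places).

2.08 °C

Net feedback parameter λ = (−3.3) + (-0.824) + (+0.319) = -3.805 W/m²/K.
ΔT = −F/λ = −7.9/(-3.805) = 2.08 °C.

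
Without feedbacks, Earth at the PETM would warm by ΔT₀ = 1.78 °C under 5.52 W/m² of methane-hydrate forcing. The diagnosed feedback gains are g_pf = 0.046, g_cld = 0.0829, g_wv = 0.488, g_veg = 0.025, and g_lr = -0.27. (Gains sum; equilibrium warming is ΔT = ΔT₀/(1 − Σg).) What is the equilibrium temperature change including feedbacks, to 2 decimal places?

Total gain g = 0.046 + 0.0829 + 0.488 + 0.025 − 0.27 = 0.3719.
Amplification A = 1/(1 − 0.3719) = 1.592.
ΔT = 1.78 × 1.592 = 2.83 °C.

2.83 °C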